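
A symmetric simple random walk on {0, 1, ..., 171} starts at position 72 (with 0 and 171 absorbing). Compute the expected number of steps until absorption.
E[τ | X_0 = 72] = 7128

Let v_k = E[τ | X_0 = k]. Boundary: v_0 = v_171 = 0. Recurrence: v_k = 1 + (v_{k-1} + v_{k+1})/2 for 1 ≤ k ≤ 170. The particular solution to v_k − (v_{k-1} + v_{k+1})/2 = 1 is v_k = −k^2. Adding homogeneous solution A + B k and matching boundaries gives v_k = k (171 − k). Substituting k = 72: v_72 = 72 · 99 = 7128.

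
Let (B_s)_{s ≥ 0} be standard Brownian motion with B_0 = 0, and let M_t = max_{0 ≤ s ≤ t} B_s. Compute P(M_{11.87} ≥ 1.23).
P(M_{11.87} ≥ 1.23) = 2·P(B_{11.87} ≥ 1.23) = 2(1 − Φ(1.23/√11.87)) ≈ 0.7211

By the reflection principle for Brownian motion, P(M_t ≥ a) = 2 · P(B_t ≥ a) for a ≥ 0. Since B_t ~ N(0, t), P(B_t ≥ 1.23) = 1 − Φ(1.23/√t) = 1 − Φ(1.23/√11.87) = 1 − Φ(0.3570). So
  P(M_{11.87} ≥ 1.23) = 2(1 − Φ(0.3570)) ≈ 0.7211.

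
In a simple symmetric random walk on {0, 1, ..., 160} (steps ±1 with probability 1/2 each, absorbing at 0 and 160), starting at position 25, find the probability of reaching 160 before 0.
P(hit 160 before 0) = 25/160 = 5/32

Let u_k = P(hit 160 before 0 | start at k). Then u_0 = 0, u_160 = 1, and u_k = u_{k-1}/2 + u_{k+1}/2 for 1 ≤ k ≤ 159. This harmonic recurrence is solved by u_k = k/160, giving u_25 = 25/160 = 5/32.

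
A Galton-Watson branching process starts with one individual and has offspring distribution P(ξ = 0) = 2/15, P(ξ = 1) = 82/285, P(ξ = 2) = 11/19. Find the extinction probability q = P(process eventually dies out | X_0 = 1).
q = 38/165

The pgf is f(s) = 2/15 + 82/285·s + 11/19·s². The extinction probability q is the smallest fixed point of f in [0, 1]. Setting s = f(s):
  11/19·s² + (82/285 − 1)·s + 2/15 = 0
  11/19·s² − (2/15 + 11/19)·s + 2/15 = 0
which factors as (s − 1)·(11/19·s − 2/15) = 0, giving roots s = 1 and s = (2/15)/(11/19) = 38/165.
Mean offspring μ = 82/285 + 2·11/19 = 412/285 > 1 (supercritical), so q < 1. The extinction probability is the smaller root: q = (2/15)/(11/19) = 38/165.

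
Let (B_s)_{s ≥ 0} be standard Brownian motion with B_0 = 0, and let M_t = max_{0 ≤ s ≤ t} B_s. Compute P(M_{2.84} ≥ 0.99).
P(M_{2.84} ≥ 0.99) = 2·P(B_{2.84} ≥ 0.99) = 2(1 − Φ(0.99/√2.84)) ≈ 0.5569

By the reflection principle for Brownian motion, P(M_t ≥ a) = 2 · P(B_t ≥ a) for a ≥ 0. Since B_t ~ N(0, t), P(B_t ≥ 0.99) = 1 − Φ(0.99/√t) = 1 − Φ(0.99/√2.84) = 1 − Φ(0.5875). So
  P(M_{2.84} ≥ 0.99) = 2(1 − Φ(0.5875)) ≈ 0.5569.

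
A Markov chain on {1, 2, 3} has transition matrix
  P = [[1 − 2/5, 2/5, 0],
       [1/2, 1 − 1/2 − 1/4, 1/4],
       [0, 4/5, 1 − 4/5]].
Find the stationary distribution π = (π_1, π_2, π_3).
π = (20/41, 16/41, 5/41)

This is a birth-death chain on three states, which satisfies detailed balance: π_1 · P_{12} = π_2 · P_{21} and π_2 · P_{23} = π_3 · P_{32}.
From π_1 · 2/5 = π_2 · 1/2: π_2/π_1 = (2/5)/(1/2) = 4/5.
From π_2 · 1/4 = π_3 · 4/5: π_3/π_2 = (1/4)/(4/5) = 5/16.
Take π_1 proportional to 1; then unnormalized π = (1, 4/5, 1/4). Normalize by dividing by the sum 41/20:
  π = (20/41, 16/41, 5/41).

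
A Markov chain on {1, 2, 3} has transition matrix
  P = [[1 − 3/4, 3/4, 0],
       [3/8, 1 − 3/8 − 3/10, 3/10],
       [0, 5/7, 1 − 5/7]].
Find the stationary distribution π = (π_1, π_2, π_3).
π = (25/96, 25/48, 7/32)

This is a birth-death chain on three states, which satisfies detailed balance: π_1 · P_{12} = π_2 · P_{21} and π_2 · P_{23} = π_3 · P_{32}.
From π_1 · 3/4 = π_2 · 3/8: π_2/π_1 = (3/4)/(3/8) = 2.
From π_2 · 3/10 = π_3 · 5/7: π_3/π_2 = (3/10)/(5/7) = 21/50.
Take π_1 proportional to 1; then unnormalized π = (1, 2, 21/25). Normalize by dividing by the sum 96/25:
  π = (25/96, 25/48, 7/32).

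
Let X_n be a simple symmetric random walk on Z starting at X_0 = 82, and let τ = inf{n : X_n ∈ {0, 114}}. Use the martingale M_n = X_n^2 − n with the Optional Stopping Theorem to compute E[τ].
E[τ] = 2624

M_n = X_n^2 − n is a martingale (since E[X_{n+1}^2 | F_n] = X_n^2 + 1). By OST (τ has finite mean in a bounded region), E[M_τ] = E[M_0] = X_0^2 − 0 = 82^2 = 6724. Also E[M_τ] = E[X_τ^2] − E[τ]. The walk exits at 0 or 114, with P(hit 114 first) = 82/114, so E[X_τ^2] = 114^2 · 82/114 + 0 = 9348. Thus E[τ] = E[X_τ^2] − E[M_τ] = 9348 − 6724 = 2624 = 82(114 − 82) = 2624.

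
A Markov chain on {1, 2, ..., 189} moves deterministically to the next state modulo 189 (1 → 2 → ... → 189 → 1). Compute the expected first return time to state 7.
E[T_7 | X_0 = 7] = 189

The chain cycles deterministically, so starting at state 7 it returns in exactly 189 steps. Equivalently, the stationary distribution is uniform π_j = 1/189 for every state j, so by Kac's formula E[T_7] = 1/π_7 = 189.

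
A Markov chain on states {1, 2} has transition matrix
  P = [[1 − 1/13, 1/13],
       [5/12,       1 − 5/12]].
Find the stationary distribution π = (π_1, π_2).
π_1 = 65/77, π_2 = 12/77

Solve πP = π with π_1 + π_2 = 1. From πP = π: π_1 · (1 − 1/13) + π_2 · 5/12 = π_1 ⇒ π_2 · 5/12 = π_1 · 1/13 ⇒ π_2/π_1 = (1/13)/(5/12) = 12/65. Together with π_1 + π_2 = 1:
  π_1 = (5/12)/(1/13 + 5/12) = (5/12)/(77/156) = 65/77,
  π_2 = (1/13)/(1/13 + 5/12) = (1/13)/(77/156) = 12/77.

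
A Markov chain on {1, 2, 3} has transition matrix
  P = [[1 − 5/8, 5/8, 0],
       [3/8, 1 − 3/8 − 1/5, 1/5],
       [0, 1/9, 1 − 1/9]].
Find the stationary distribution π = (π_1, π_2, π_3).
π = (3/17, 5/17, 9/17)

This is a birth-death chain on three states, which satisfies detailed balance: π_1 · P_{12} = π_2 · P_{21} and π_2 · P_{23} = π_3 · P_{32}.
From π_1 · 5/8 = π_2 · 3/8: π_2/π_1 = (5/8)/(3/8) = 5/3.
From π_2 · 1/5 = π_3 · 1/9: π_3/π_2 = (1/5)/(1/9) = 9/5.
Take π_1 proportional to 1; then unnormalized π = (1, 5/3, 3). Normalize by dividing by the sum 17/3:
  π = (3/17, 5/17, 9/17).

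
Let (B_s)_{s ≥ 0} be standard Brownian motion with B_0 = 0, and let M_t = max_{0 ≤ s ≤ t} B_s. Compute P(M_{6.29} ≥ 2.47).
P(M_{6.29} ≥ 2.47) = 2·P(B_{6.29} ≥ 2.47) = 2(1 − Φ(2.47/√6.29)) ≈ 0.3247

By the reflection principle for Brownian motion, P(M_t ≥ a) = 2 · P(B_t ≥ a) for a ≥ 0. Since B_t ~ N(0, t), P(B_t ≥ 2.47) = 1 − Φ(2.47/√t) = 1 − Φ(2.47/√6.29) = 1 − Φ(0.9849). So
  P(M_{6.29} ≥ 2.47) = 2(1 − Φ(0.9849)) ≈ 0.3247.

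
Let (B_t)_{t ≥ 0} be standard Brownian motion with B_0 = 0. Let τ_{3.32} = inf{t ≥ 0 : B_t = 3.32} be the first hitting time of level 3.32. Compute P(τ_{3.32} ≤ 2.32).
P(τ_{3.32} ≤ 2.32) = 2(1 − Φ(3.32/√2.32)) = 2(1 − Φ(2.1797)) ≈ 0.0293

By the reflection principle for standard BM, P(τ_b ≤ t) = 2 · P(B_t ≥ b). Since B_t ~ N(0, t), P(B_t ≥ 3.32) = 1 − Φ(3.32/√t) = 1 − Φ(3.32/√2.32) = 1 − Φ(2.1797) ≈ 0.01464. Doubling: P(τ_{3.32} ≤ 2.32) ≈ 2 · 0.01464 = 0.02928 ≈ 0.0293.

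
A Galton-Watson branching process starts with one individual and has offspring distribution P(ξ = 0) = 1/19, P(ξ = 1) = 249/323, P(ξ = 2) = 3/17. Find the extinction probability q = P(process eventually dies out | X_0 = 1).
q = 17/57

The pgf is f(s) = 1/19 + 249/323·s + 3/17·s². The extinction probability q is the smallest fixed point of f in [0, 1]. Setting s = f(s):
  3/17·s² + (249/323 − 1)·s + 1/19 = 0
  3/17·s² − (1/19 + 3/17)·s + 1/19 = 0
which factors as (s − 1)·(3/17·s − 1/19) = 0, giving roots s = 1 and s = (1/19)/(3/17) = 17/57.
Mean offspring μ = 249/323 + 2·3/17 = 363/323 > 1 (supercritical), so q < 1. The extinction probability is the smaller root: q = (1/19)/(3/17) = 17/57.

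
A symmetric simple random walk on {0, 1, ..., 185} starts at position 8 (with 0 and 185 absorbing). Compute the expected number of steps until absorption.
E[τ | X_0 = 8] = 1416

Let v_k = E[τ | X_0 = k]. Boundary: v_0 = v_185 = 0. Recurrence: v_k = 1 + (v_{k-1} + v_{k+1})/2 for 1 ≤ k ≤ 184. The particular solution to v_k − (v_{k-1} + v_{k+1})/2 = 1 is v_k = −k^2. Adding homogeneous solution A + B k and matching boundaries gives v_k = k (185 − k). Substituting k = 8: v_8 = 8 · 177 = 1416.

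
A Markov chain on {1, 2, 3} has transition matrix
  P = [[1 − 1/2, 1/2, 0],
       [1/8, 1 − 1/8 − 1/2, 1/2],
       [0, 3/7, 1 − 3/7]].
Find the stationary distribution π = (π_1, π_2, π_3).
π = (3/29, 12/29, 14/29)

This is a birth-death chain on three states, which satisfies detailed balance: π_1 · P_{12} = π_2 · P_{21} and π_2 · P_{23} = π_3 · P_{32}.
From π_1 · 1/2 = π_2 · 1/8: π_2/π_1 = (1/2)/(1/8) = 4.
From π_2 · 1/2 = π_3 · 3/7: π_3/π_2 = (1/2)/(3/7) = 7/6.
Take π_1 proportional to 1; then unnormalized π = (1, 4, 14/3). Normalize by dividing by the sum 29/3:
  π = (3/29, 12/29, 14/29).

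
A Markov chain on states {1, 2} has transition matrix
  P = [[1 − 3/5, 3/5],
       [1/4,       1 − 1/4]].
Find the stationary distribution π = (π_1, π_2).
π_1 = 5/17, π_2 = 12/17

Solve πP = π with π_1 + π_2 = 1. From πP = π: π_1 · (1 − 3/5) + π_2 · 1/4 = π_1 ⇒ π_2 · 1/4 = π_1 · 3/5 ⇒ π_2/π_1 = (3/5)/(1/4) = 12/5. Together with π_1 + π_2 = 1:
  π_1 = (1/4)/(3/5 + 1/4) = (1/4)/(17/20) = 5/17,
  π_2 = (3/5)/(3/5 + 1/4) = (3/5)/(17/20) = 12/17.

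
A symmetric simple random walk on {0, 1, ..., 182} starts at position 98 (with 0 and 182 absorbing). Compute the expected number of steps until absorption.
E[τ | X_0 = 98] = 8232

Let v_k = E[τ | X_0 = k]. Boundary: v_0 = v_182 = 0. Recurrence: v_k = 1 + (v_{k-1} + v_{k+1})/2 for 1 ≤ k ≤ 181. The particular solution to v_k − (v_{k-1} + v_{k+1})/2 = 1 is v_k = −k^2. Adding homogeneous solution A + B k and matching boundaries gives v_k = k (182 − k). Substituting k = 98: v_98 = 98 · 84 = 8232.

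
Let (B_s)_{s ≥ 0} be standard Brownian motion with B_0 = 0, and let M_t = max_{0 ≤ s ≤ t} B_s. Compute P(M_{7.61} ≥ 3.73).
P(M_{7.61} ≥ 3.73) = 2·P(B_{7.61} ≥ 3.73) = 2(1 − Φ(3.73/√7.61)) ≈ 0.1763

By the reflection principle for Brownian motion, P(M_t ≥ a) = 2 · P(B_t ≥ a) for a ≥ 0. Since B_t ~ N(0, t), P(B_t ≥ 3.73) = 1 − Φ(3.73/√t) = 1 − Φ(3.73/√7.61) = 1 − Φ(1.3521). So
  P(M_{7.61} ≥ 3.73) = 2(1 − Φ(1.3521)) ≈ 0.1763.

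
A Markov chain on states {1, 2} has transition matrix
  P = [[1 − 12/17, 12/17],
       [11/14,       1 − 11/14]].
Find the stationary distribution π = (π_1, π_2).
π_1 = 187/355, π_2 = 168/355

Solve πP = π with π_1 + π_2 = 1. From πP = π: π_1 · (1 − 12/17) + π_2 · 11/14 = π_1 ⇒ π_2 · 11/14 = π_1 · 12/17 ⇒ π_2/π_1 = (12/17)/(11/14) = 168/187. Together with π_1 + π_2 = 1:
  π_1 = (11/14)/(12/17 + 11/14) = (11/14)/(355/238) = 187/355,
  π_2 = (12/17)/(12/17 + 11/14) = (12/17)/(355/238) = 168/355.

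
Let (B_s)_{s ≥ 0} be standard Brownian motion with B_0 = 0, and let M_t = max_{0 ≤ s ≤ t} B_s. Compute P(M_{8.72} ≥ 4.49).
P(M_{8.72} ≥ 4.49) = 2·P(B_{8.72} ≥ 4.49) = 2(1 − Φ(4.49/√8.72)) ≈ 0.1284

By the reflection principle for Brownian motion, P(M_t ≥ a) = 2 · P(B_t ≥ a) for a ≥ 0. Since B_t ~ N(0, t), P(B_t ≥ 4.49) = 1 − Φ(4.49/√t) = 1 − Φ(4.49/√8.72) = 1 − Φ(1.5205). So
  P(M_{8.72} ≥ 4.49) = 2(1 − Φ(1.5205)) ≈ 0.1284.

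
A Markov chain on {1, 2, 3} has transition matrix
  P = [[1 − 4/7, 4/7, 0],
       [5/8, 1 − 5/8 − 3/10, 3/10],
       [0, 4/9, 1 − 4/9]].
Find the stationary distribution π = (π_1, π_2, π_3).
π = (175/443, 160/443, 108/443)

This is a birth-death chain on three states, which satisfies detailed balance: π_1 · P_{12} = π_2 · P_{21} and π_2 · P_{23} = π_3 · P_{32}.
From π_1 · 4/7 = π_2 · 5/8: π_2/π_1 = (4/7)/(5/8) = 32/35.
From π_2 · 3/10 = π_3 · 4/9: π_3/π_2 = (3/10)/(4/9) = 27/40.
Take π_1 proportional to 1; then unnormalized π = (1, 32/35, 108/175). Normalize by dividing by the sum 443/175:
  π = (175/443, 160/443, 108/443).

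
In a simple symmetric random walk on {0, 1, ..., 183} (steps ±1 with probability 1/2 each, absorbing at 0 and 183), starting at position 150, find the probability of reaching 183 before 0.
P(hit 183 before 0) = 150/183 = 50/61

Let u_k = P(hit 183 before 0 | start at k). Then u_0 = 0, u_183 = 1, and u_k = u_{k-1}/2 + u_{k+1}/2 for 1 ≤ k ≤ 182. This harmonic recurrence is solved by u_k = k/183, giving u_150 = 150/183 = 50/61.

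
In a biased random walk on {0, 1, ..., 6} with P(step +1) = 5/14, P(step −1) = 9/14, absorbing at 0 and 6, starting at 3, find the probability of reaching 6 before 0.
P(hit 6 before 0) = (1 − (9/5)^3) / (1 − (9/5)^6) = 125/854

Let u_k denote P(reach 6 before 0 | start at k). Boundary: u_0 = 0, u_6 = 1. Recurrence: u_k = 5/14·u_{k+1} + 9/14·u_{k-1} for 1 ≤ k ≤ 5. Try u_k = A + B·r^k with r = q/p = (9/14)/(5/14) = 9/5. Substitution satisfies the recurrence; boundary conditions give:
  u_k = (1 − r^k) / (1 − r^N) = (1 − (9/5)^3) / (1 − (9/5)^6) = 125/854.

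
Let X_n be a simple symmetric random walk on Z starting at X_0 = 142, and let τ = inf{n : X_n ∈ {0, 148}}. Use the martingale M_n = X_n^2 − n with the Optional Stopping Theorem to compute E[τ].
E[τ] = 852

M_n = X_n^2 − n is a martingale (since E[X_{n+1}^2 | F_n] = X_n^2 + 1). By OST (τ has finite mean in a bounded region), E[M_τ] = E[M_0] = X_0^2 − 0 = 142^2 = 20164. Also E[M_τ] = E[X_τ^2] − E[τ]. The walk exits at 0 or 148, with P(hit 148 first) = 142/148, so E[X_τ^2] = 148^2 · 142/148 + 0 = 21016. Thus E[τ] = E[X_τ^2] − E[M_τ] = 21016 − 20164 = 852 = 142(148 − 142) = 852.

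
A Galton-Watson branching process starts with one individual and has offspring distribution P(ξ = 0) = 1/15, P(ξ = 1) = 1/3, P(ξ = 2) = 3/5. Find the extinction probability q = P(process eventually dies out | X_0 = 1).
q = 1/9

The pgf is f(s) = 1/15 + 1/3·s + 3/5·s². The extinction probability q is the smallest fixed point of f in [0, 1]. Setting s = f(s):
  3/5·s² + (1/3 − 1)·s + 1/15 = 0
  3/5·s² − (1/15 + 3/5)·s + 1/15 = 0
which factors as (s − 1)·(3/5·s − 1/15) = 0, giving roots s = 1 and s = (1/15)/(3/5) = 1/9.
Mean offspring μ = 1/3 + 2·3/5 = 23/15 > 1 (supercritical), so q < 1. The extinction probability is the smaller root: q = (1/15)/(3/5) = 1/9.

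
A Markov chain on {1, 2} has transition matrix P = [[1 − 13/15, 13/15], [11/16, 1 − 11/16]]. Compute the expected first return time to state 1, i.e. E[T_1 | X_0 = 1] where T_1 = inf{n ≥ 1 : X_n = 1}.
E[T_1 | X_0 = 1] = 1/π_1 = 373/165

For an irreducible recurrent Markov chain with stationary distribution π, E[T_i | X_0 = i] = 1/π_i (Kac's formula). Here π_1 = (11/16)/(13/15 + 11/16) = (11/16)/(373/240) = 165/373, so E[T_1 | X_0 = 1] = 1/π_1 = (13/15 + 11/16)/(11/16) = (373/240)/(11/16) = 373/165.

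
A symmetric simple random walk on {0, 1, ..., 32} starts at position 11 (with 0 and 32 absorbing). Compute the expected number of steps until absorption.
E[τ | X_0 = 11] = 231

Let v_k = E[τ | X_0 = k]. Boundary: v_0 = v_32 = 0. Recurrence: v_k = 1 + (v_{k-1} + v_{k+1})/2 for 1 ≤ k ≤ 31. The particular solution to v_k − (v_{k-1} + v_{k+1})/2 = 1 is v_k = −k^2. Adding homogeneous solution A + B k and matching boundaries gives v_k = k (32 − k). Substituting k = 11: v_11 = 11 · 21 = 231.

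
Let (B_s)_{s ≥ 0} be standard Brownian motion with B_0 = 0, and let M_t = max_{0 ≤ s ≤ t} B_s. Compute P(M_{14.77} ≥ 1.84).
P(M_{14.77} ≥ 1.84) = 2·P(B_{14.77} ≥ 1.84) = 2(1 − Φ(1.84/√14.77)) ≈ 0.6321

By the reflection principle for Brownian motion, P(M_t ≥ a) = 2 · P(B_t ≥ a) for a ≥ 0. Since B_t ~ N(0, t), P(B_t ≥ 1.84) = 1 − Φ(1.84/√t) = 1 − Φ(1.84/√14.77) = 1 − Φ(0.4788). So
  P(M_{14.77} ≥ 1.84) = 2(1 − Φ(0.4788)) ≈ 0.6321.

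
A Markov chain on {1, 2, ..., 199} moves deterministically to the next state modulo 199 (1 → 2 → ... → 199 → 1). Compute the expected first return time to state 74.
E[T_74 | X_0 = 74] = 199

The chain cycles deterministically, so starting at state 74 it returns in exactly 199 steps. Equivalently, the stationary distribution is uniform π_j = 1/199 for every state j, so by Kac's formula E[T_74] = 1/π_74 = 199.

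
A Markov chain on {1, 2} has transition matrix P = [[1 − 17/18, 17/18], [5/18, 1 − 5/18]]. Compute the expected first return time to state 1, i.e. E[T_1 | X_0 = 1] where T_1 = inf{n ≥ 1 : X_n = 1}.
E[T_1 | X_0 = 1] = 1/π_1 = 22/5

For an irreducible recurrent Markov chain with stationary distribution π, E[T_i | X_0 = i] = 1/π_i (Kac's formula). Here π_1 = (5/18)/(17/18 + 5/18) = (5/18)/(11/9) = 5/22, so E[T_1 | X_0 = 1] = 1/π_1 = (17/18 + 5/18)/(5/18) = (11/9)/(5/18) = 22/5.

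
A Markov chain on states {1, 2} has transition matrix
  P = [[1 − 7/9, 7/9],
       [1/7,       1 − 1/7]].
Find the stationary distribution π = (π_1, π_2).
π_1 = 9/58, π_2 = 49/58

Solve πP = π with π_1 + π_2 = 1. From πP = π: π_1 · (1 − 7/9) + π_2 · 1/7 = π_1 ⇒ π_2 · 1/7 = π_1 · 7/9 ⇒ π_2/π_1 = (7/9)/(1/7) = 49/9. Together with π_1 + π_2 = 1:
  π_1 = (1/7)/(7/9 + 1/7) = (1/7)/(58/63) = 9/58,
  π_2 = (7/9)/(7/9 + 1/7) = (7/9)/(58/63) = 49/58.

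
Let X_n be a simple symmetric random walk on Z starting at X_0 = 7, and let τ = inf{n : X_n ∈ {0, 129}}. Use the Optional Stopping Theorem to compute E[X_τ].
E[X_τ] = 7

X_n is a martingale and τ is a bounded-mean stopping time (indeed τ is finite a.s. with bounded expectation since the walk is in a bounded region). By the OST, E[X_τ] = E[X_0] = 7. Equivalently: E[X_τ] = 129 · P(hit 129 first) + 0 · P(hit 0 first) = 129 · (7/129) = 7.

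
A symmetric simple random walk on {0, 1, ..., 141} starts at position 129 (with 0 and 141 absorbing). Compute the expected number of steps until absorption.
E[τ | X_0 = 129] = 1548

Let v_k = E[τ | X_0 = k]. Boundary: v_0 = v_141 = 0. Recurrence: v_k = 1 + (v_{k-1} + v_{k+1})/2 for 1 ≤ k ≤ 140. The particular solution to v_k − (v_{k-1} + v_{k+1})/2 = 1 is v_k = −k^2. Adding homogeneous solution A + B k and matching boundaries gives v_k = k (141 − k). Substituting k = 129: v_129 = 129 · 12 = 1548.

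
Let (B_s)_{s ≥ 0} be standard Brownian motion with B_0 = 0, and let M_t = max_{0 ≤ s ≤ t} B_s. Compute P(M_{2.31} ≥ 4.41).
P(M_{2.31} ≥ 4.41) = 2·P(B_{2.31} ≥ 4.41) = 2(1 − Φ(4.41/√2.31)) ≈ 0.0037

By the reflection principle for Brownian motion, P(M_t ≥ a) = 2 · P(B_t ≥ a) for a ≥ 0. Since B_t ~ N(0, t), P(B_t ≥ 4.41) = 1 − Φ(4.41/√t) = 1 − Φ(4.41/√2.31) = 1 − Φ(2.9016). So
  P(M_{2.31} ≥ 4.41) = 2(1 − Φ(2.9016)) ≈ 0.0037.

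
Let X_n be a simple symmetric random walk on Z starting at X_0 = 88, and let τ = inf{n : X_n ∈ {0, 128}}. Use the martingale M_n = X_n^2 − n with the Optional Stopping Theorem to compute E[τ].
E[τ] = 3520

M_n = X_n^2 − n is a martingale (since E[X_{n+1}^2 | F_n] = X_n^2 + 1). By OST (τ has finite mean in a bounded region), E[M_τ] = E[M_0] = X_0^2 − 0 = 88^2 = 7744. Also E[M_τ] = E[X_τ^2] − E[τ]. The walk exits at 0 or 128, with P(hit 128 first) = 88/128, so E[X_τ^2] = 128^2 · 88/128 + 0 = 11264. Thus E[τ] = E[X_τ^2] − E[M_τ] = 11264 − 7744 = 3520 = 88(128 − 88) = 3520.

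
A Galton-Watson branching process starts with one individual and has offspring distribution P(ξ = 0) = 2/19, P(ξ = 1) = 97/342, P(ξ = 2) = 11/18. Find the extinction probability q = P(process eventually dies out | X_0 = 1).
q = 36/209

The pgf is f(s) = 2/19 + 97/342·s + 11/18·s². The extinction probability q is the smallest fixed point of f in [0, 1]. Setting s = f(s):
  11/18·s² + (97/342 − 1)·s + 2/19 = 0
  11/18·s² − (2/19 + 11/18)·s + 2/19 = 0
which factors as (s − 1)·(11/18·s − 2/19) = 0, giving roots s = 1 and s = (2/19)/(11/18) = 36/209.
Mean offspring μ = 97/342 + 2·11/18 = 515/342 > 1 (supercritical), so q < 1. The extinction probability is the smaller root: q = (2/19)/(11/18) = 36/209.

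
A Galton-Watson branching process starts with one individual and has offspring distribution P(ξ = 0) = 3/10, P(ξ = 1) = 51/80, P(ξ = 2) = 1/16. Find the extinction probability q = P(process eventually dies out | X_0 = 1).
q = 1

Mean offspring μ = 0·3/10 + 1·51/80 + 2·1/16 = 61/80 ≤ 1. For μ ≤ 1 with offspring not concentrated at 1, the Galton-Watson process goes extinct almost surely, so q = 1.
(Algebraic check: The pgf is f(s) = 3/10 + 51/80·s + 1/16·s². The extinction probability q is the smallest fixed point of f in [0, 1]. Setting s = f(s):
  1/16·s² + (51/80 − 1)·s + 3/10 = 0
  1/16·s² − (3/10 + 1/16)·s + 3/10 = 0
which factors as (s − 1)·(1/16·s − 3/10) = 0, giving roots s = 1 and s = (3/10)/(1/16) = 24/5. Since 24/5 ≥ 1, the smallest root in [0, 1] is s = 1.)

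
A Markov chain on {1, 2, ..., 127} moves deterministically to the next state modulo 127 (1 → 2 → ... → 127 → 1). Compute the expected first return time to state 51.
E[T_51 | X_0 = 51] = 127

The chain cycles deterministically, so starting at state 51 it returns in exactly 127 steps. Equivalently, the stationary distribution is uniform π_j = 1/127 for every state j, so by Kac's formula E[T_51] = 1/π_51 = 127.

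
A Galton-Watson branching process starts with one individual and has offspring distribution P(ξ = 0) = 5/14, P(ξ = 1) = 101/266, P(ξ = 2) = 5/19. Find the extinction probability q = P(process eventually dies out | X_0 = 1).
q = 1

Mean offspring μ = 0·5/14 + 1·101/266 + 2·5/19 = 241/266 ≤ 1. For μ ≤ 1 with offspring not concentrated at 1, the Galton-Watson process goes extinct almost surely, so q = 1.
(Algebraic check: The pgf is f(s) = 5/14 + 101/266·s + 5/19·s². The extinction probability q is the smallest fixed point of f in [0, 1]. Setting s = f(s):
  5/19·s² + (101/266 − 1)·s + 5/14 = 0
  5/19·s² − (5/14 + 5/19)·s + 5/14 = 0
which factors as (s − 1)·(5/19·s − 5/14) = 0, giving roots s = 1 and s = (5/14)/(5/19) = 19/14. Since 19/14 ≥ 1, the smallest root in [0, 1] is s = 1.)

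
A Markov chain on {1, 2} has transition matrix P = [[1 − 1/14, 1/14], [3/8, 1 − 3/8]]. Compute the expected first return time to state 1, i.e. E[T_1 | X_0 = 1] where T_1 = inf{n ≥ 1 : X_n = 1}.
E[T_1 | X_0 = 1] = 1/π_1 = 25/21

For an irreducible recurrent Markov chain with stationary distribution π, E[T_i | X_0 = i] = 1/π_i (Kac's formula). Here π_1 = (3/8)/(1/14 + 3/8) = (3/8)/(25/56) = 21/25, so E[T_1 | X_0 = 1] = 1/π_1 = (1/14 + 3/8)/(3/8) = (25/56)/(3/8) = 25/21.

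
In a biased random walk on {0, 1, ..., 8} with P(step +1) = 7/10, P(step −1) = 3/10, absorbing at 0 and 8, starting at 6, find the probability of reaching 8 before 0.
P(hit 8 before 0) = (1 − (3/7)^6) / (1 − (3/7)^8) = 143227/143956

Let u_k denote P(reach 8 before 0 | start at k). Boundary: u_0 = 0, u_8 = 1. Recurrence: u_k = 7/10·u_{k+1} + 3/10·u_{k-1} for 1 ≤ k ≤ 7. Try u_k = A + B·r^k with r = q/p = (3/10)/(7/10) = 3/7. Substitution satisfies the recurrence; boundary conditions give:
  u_k = (1 − r^k) / (1 − r^N) = (1 − (3/7)^6) / (1 − (3/7)^8) = 143227/143956.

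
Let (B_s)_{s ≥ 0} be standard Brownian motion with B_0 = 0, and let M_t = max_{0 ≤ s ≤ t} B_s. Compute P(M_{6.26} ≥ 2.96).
P(M_{6.26} ≥ 2.96) = 2·P(B_{6.26} ≥ 2.96) = 2(1 − Φ(2.96/√6.26)) ≈ 0.2368

By the reflection principle for Brownian motion, P(M_t ≥ a) = 2 · P(B_t ≥ a) for a ≥ 0. Since B_t ~ N(0, t), P(B_t ≥ 2.96) = 1 − Φ(2.96/√t) = 1 − Φ(2.96/√6.26) = 1 − Φ(1.1831). So
  P(M_{6.26} ≥ 2.96) = 2(1 − Φ(1.1831)) ≈ 0.2368.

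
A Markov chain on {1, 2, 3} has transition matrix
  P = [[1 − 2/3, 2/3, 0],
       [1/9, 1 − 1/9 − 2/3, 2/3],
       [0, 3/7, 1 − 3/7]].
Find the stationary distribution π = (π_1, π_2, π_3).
π = (3/49, 18/49, 4/7)

This is a birth-death chain on three states, which satisfies detailed balance: π_1 · P_{12} = π_2 · P_{21} and π_2 · P_{23} = π_3 · P_{32}.
From π_1 · 2/3 = π_2 · 1/9: π_2/π_1 = (2/3)/(1/9) = 6.
From π_2 · 2/3 = π_3 · 3/7: π_3/π_2 = (2/3)/(3/7) = 14/9.
Take π_1 proportional to 1; then unnormalized π = (1, 6, 28/3). Normalize by dividing by the sum 49/3:
  π = (3/49, 18/49, 4/7).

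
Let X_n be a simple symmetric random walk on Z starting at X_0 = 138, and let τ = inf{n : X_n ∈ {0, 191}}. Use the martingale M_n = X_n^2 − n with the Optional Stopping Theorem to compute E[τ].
E[τ] = 7314

M_n = X_n^2 − n is a martingale (since E[X_{n+1}^2 | F_n] = X_n^2 + 1). By OST (τ has finite mean in a bounded region), E[M_τ] = E[M_0] = X_0^2 − 0 = 138^2 = 19044. Also E[M_τ] = E[X_τ^2] − E[τ]. The walk exits at 0 or 191, with P(hit 191 first) = 138/191, so E[X_τ^2] = 191^2 · 138/191 + 0 = 26358. Thus E[τ] = E[X_τ^2] − E[M_τ] = 26358 − 19044 = 7314 = 138(191 − 138) = 7314.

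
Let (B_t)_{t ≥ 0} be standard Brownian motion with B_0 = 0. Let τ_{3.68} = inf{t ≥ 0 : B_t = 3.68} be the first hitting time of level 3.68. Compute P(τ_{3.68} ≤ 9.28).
P(τ_{3.68} ≤ 9.28) = 2(1 − Φ(3.68/√9.28)) = 2(1 − Φ(1.2080)) ≈ 0.2270

By the reflection principle for standard BM, P(τ_b ≤ t) = 2 · P(B_t ≥ b). Since B_t ~ N(0, t), P(B_t ≥ 3.68) = 1 − Φ(3.68/√t) = 1 − Φ(3.68/√9.28) = 1 − Φ(1.2080) ≈ 0.11352. Doubling: P(τ_{3.68} ≤ 9.28) ≈ 2 · 0.11352 = 0.22704 ≈ 0.2270.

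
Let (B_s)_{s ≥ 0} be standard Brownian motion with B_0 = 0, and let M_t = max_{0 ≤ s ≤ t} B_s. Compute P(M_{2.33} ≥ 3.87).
P(M_{2.33} ≥ 3.87) = 2·P(B_{2.33} ≥ 3.87) = 2(1 − Φ(3.87/√2.33)) ≈ 0.0112

By the reflection principle for Brownian motion, P(M_t ≥ a) = 2 · P(B_t ≥ a) for a ≥ 0. Since B_t ~ N(0, t), P(B_t ≥ 3.87) = 1 − Φ(3.87/√t) = 1 − Φ(3.87/√2.33) = 1 − Φ(2.5353). So
  P(M_{2.33} ≥ 3.87) = 2(1 − Φ(2.5353)) ≈ 0.0112.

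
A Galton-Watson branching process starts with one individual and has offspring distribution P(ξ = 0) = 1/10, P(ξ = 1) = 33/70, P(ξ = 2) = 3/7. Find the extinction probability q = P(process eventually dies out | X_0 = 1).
q = 7/30

The pgf is f(s) = 1/10 + 33/70·s + 3/7·s². The extinction probability q is the smallest fixed point of f in [0, 1]. Setting s = f(s):
  3/7·s² + (33/70 − 1)·s + 1/10 = 0
  3/7·s² − (1/10 + 3/7)·s + 1/10 = 0
which factors as (s − 1)·(3/7·s − 1/10) = 0, giving roots s = 1 and s = (1/10)/(3/7) = 7/30.
Mean offspring μ = 33/70 + 2·3/7 = 93/70 > 1 (supercritical), so q < 1. The extinction probability is the smaller root: q = (1/10)/(3/7) = 7/30.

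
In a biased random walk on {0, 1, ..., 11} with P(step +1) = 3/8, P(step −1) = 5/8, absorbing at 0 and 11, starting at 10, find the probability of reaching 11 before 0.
P(hit 11 before 0) = (1 − (5/3)^10) / (1 − (5/3)^11) = 14559864/24325489

Let u_k denote P(reach 11 before 0 | start at k). Boundary: u_0 = 0, u_11 = 1. Recurrence: u_k = 3/8·u_{k+1} + 5/8·u_{k-1} for 1 ≤ k ≤ 10. Try u_k = A + B·r^k with r = q/p = (5/8)/(3/8) = 5/3. Substitution satisfies the recurrence; boundary conditions give:
  u_k = (1 − r^k) / (1 − r^N) = (1 − (5/3)^10) / (1 − (5/3)^11) = 14559864/24325489.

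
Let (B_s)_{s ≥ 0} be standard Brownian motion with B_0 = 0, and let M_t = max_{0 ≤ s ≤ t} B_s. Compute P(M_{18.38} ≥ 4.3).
P(M_{18.38} ≥ 4.3) = 2·P(B_{18.38} ≥ 4.3) = 2(1 − Φ(4.3/√18.38)) ≈ 0.3159

By the reflection principle for Brownian motion, P(M_t ≥ a) = 2 · P(B_t ≥ a) for a ≥ 0. Since B_t ~ N(0, t), P(B_t ≥ 4.3) = 1 − Φ(4.3/√t) = 1 − Φ(4.3/√18.38) = 1 − Φ(1.0030). So
  P(M_{18.38} ≥ 4.3) = 2(1 − Φ(1.0030)) ≈ 0.3159.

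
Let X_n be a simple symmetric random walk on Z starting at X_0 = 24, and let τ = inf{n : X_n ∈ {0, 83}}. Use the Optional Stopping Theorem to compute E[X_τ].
E[X_τ] = 24

X_n is a martingale and τ is a bounded-mean stopping time (indeed τ is finite a.s. with bounded expectation since the walk is in a bounded region). By the OST, E[X_τ] = E[X_0] = 24. Equivalently: E[X_τ] = 83 · P(hit 83 first) + 0 · P(hit 0 first) = 83 · (24/83) = 24.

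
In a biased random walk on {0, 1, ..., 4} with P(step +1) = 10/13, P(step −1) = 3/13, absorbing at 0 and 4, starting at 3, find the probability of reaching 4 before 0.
P(hit 4 before 0) = (1 − (3/10)^3) / (1 − (3/10)^4) = 1390/1417

Let u_k denote P(reach 4 before 0 | start at k). Boundary: u_0 = 0, u_4 = 1. Recurrence: u_k = 10/13·u_{k+1} + 3/13·u_{k-1} for 1 ≤ k ≤ 3. Try u_k = A + B·r^k with r = q/p = (3/13)/(10/13) = 3/10. Substitution satisfies the recurrence; boundary conditions give:
  u_k = (1 − r^k) / (1 − r^N) = (1 − (3/10)^3) / (1 − (3/10)^4) = 1390/1417.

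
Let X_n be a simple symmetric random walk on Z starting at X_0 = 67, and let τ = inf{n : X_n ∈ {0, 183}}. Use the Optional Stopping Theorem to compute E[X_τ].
E[X_τ] = 67

X_n is a martingale and τ is a bounded-mean stopping time (indeed τ is finite a.s. with bounded expectation since the walk is in a bounded region). By the OST, E[X_τ] = E[X_0] = 67. Equivalently: E[X_τ] = 183 · P(hit 183 first) + 0 · P(hit 0 first) = 183 · (67/183) = 67.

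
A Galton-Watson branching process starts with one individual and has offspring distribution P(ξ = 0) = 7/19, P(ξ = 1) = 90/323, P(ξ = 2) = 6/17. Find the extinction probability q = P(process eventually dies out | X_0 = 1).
q = 1

Mean offspring μ = 0·7/19 + 1·90/323 + 2·6/17 = 318/323 ≤ 1. For μ ≤ 1 with offspring not concentrated at 1, the Galton-Watson process goes extinct almost surely, so q = 1.
(Algebraic check: The pgf is f(s) = 7/19 + 90/323·s + 6/17·s². The extinction probability q is the smallest fixed point of f in [0, 1]. Setting s = f(s):
  6/17·s² + (90/323 − 1)·s + 7/19 = 0
  6/17·s² − (7/19 + 6/17)·s + 7/19 = 0
which factors as (s − 1)·(6/17·s − 7/19) = 0, giving roots s = 1 and s = (7/19)/(6/17) = 119/114. Since 119/114 ≥ 1, the smallest root in [0, 1] is s = 1.)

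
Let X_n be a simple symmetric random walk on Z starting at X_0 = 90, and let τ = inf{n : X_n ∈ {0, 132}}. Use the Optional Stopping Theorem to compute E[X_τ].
E[X_τ] = 90

X_n is a martingale and τ is a bounded-mean stopping time (indeed τ is finite a.s. with bounded expectation since the walk is in a bounded region). By the OST, E[X_τ] = E[X_0] = 90. Equivalently: E[X_τ] = 132 · P(hit 132 first) + 0 · P(hit 0 first) = 132 · (90/132) = 90.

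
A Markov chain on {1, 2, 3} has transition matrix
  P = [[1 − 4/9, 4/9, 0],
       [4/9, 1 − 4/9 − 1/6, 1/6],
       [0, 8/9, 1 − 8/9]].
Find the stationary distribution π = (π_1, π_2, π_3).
π = (16/35, 16/35, 3/35)

This is a birth-death chain on three states, which satisfies detailed balance: π_1 · P_{12} = π_2 · P_{21} and π_2 · P_{23} = π_3 · P_{32}.
From π_1 · 4/9 = π_2 · 4/9: π_2/π_1 = (4/9)/(4/9) = 1.
From π_2 · 1/6 = π_3 · 8/9: π_3/π_2 = (1/6)/(8/9) = 3/16.
Take π_1 proportional to 1; then unnormalized π = (1, 1, 3/16). Normalize by dividing by the sum 35/16:
  π = (16/35, 16/35, 3/35).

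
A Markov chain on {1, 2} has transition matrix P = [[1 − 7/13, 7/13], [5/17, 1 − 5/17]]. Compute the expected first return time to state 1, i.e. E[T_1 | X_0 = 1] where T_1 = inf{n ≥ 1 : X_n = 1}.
E[T_1 | X_0 = 1] = 1/π_1 = 184/65

For an irreducible recurrent Markov chain with stationary distribution π, E[T_i | X_0 = i] = 1/π_i (Kac's formula). Here π_1 = (5/17)/(7/13 + 5/17) = (5/17)/(184/221) = 65/184, so E[T_1 | X_0 = 1] = 1/π_1 = (7/13 + 5/17)/(5/17) = (184/221)/(5/17) = 184/65.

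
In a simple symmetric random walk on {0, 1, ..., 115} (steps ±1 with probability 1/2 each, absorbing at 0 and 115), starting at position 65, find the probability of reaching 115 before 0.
P(hit 115 before 0) = 65/115 = 13/23

Let u_k = P(hit 115 before 0 | start at k). Then u_0 = 0, u_115 = 1, and u_k = u_{k-1}/2 + u_{k+1}/2 for 1 ≤ k ≤ 114. This harmonic recurrence is solved by u_k = k/115, giving u_65 = 65/115 = 13/23.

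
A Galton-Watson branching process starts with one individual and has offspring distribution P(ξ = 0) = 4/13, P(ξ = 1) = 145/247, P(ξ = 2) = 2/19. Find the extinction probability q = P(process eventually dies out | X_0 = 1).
q = 1

Mean offspring μ = 0·4/13 + 1·145/247 + 2·2/19 = 197/247 ≤ 1. For μ ≤ 1 with offspring not concentrated at 1, the Galton-Watson process goes extinct almost surely, so q = 1.
(Algebraic check: The pgf is f(s) = 4/13 + 145/247·s + 2/19·s². The extinction probability q is the smallest fixed point of f in [0, 1]. Setting s = f(s):
  2/19·s² + (145/247 − 1)·s + 4/13 = 0
  2/19·s² − (4/13 + 2/19)·s + 4/13 = 0
which factors as (s − 1)·(2/19·s − 4/13) = 0, giving roots s = 1 and s = (4/13)/(2/19) = 38/13. Since 38/13 ≥ 1, the smallest root in [0, 1] is s = 1.)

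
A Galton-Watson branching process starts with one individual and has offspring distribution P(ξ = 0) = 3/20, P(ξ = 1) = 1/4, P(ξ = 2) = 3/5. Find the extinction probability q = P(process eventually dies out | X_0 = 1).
q = 1/4

The pgf is f(s) = 3/20 + 1/4·s + 3/5·s². The extinction probability q is the smallest fixed point of f in [0, 1]. Setting s = f(s):
  3/5·s² + (1/4 − 1)·s + 3/20 = 0
  3/5·s² − (3/20 + 3/5)·s + 3/20 = 0
which factors as (s − 1)·(3/5·s − 3/20) = 0, giving roots s = 1 and s = (3/20)/(3/5) = 1/4.
Mean offspring μ = 1/4 + 2·3/5 = 29/20 > 1 (supercritical), so q < 1. The extinction probability is the smaller root: q = (3/20)/(3/5) = 1/4.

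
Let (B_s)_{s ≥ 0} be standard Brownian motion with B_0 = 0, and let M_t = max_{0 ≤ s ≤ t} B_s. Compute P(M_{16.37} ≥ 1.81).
P(M_{16.37} ≥ 1.81) = 2·P(B_{16.37} ≥ 1.81) = 2(1 − Φ(1.81/√16.37)) ≈ 0.6546

By the reflection principle for Brownian motion, P(M_t ≥ a) = 2 · P(B_t ≥ a) for a ≥ 0. Since B_t ~ N(0, t), P(B_t ≥ 1.81) = 1 − Φ(1.81/√t) = 1 − Φ(1.81/√16.37) = 1 − Φ(0.4474). So
  P(M_{16.37} ≥ 1.81) = 2(1 − Φ(0.4474)) ≈ 0.6546.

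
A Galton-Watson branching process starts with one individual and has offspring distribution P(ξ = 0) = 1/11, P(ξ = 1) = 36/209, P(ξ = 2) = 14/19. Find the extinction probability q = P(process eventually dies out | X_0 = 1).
q = 19/154

The pgf is f(s) = 1/11 + 36/209·s + 14/19·s². The extinction probability q is the smallest fixed point of f in [0, 1]. Setting s = f(s):
  14/19·s² + (36/209 − 1)·s + 1/11 = 0
  14/19·s² − (1/11 + 14/19)·s + 1/11 = 0
which factors as (s − 1)·(14/19·s − 1/11) = 0, giving roots s = 1 and s = (1/11)/(14/19) = 19/154.
Mean offspring μ = 36/209 + 2·14/19 = 344/209 > 1 (supercritical), so q < 1. The extinction probability is the smaller root: q = (1/11)/(14/19) = 19/154.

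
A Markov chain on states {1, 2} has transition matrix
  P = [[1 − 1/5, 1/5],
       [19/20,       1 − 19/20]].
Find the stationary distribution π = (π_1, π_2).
π_1 = 19/23, π_2 = 4/23

Solve πP = π with π_1 + π_2 = 1. From πP = π: π_1 · (1 − 1/5) + π_2 · 19/20 = π_1 ⇒ π_2 · 19/20 = π_1 · 1/5 ⇒ π_2/π_1 = (1/5)/(19/20) = 4/19. Together with π_1 + π_2 = 1:
  π_1 = (19/20)/(1/5 + 19/20) = (19/20)/(23/20) = 19/23,
  π_2 = (1/5)/(1/5 + 19/20) = (1/5)/(23/20) = 4/23.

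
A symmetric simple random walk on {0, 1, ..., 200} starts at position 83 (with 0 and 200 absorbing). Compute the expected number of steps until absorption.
E[τ | X_0 = 83] = 9711

Let v_k = E[τ | X_0 = k]. Boundary: v_0 = v_200 = 0. Recurrence: v_k = 1 + (v_{k-1} + v_{k+1})/2 for 1 ≤ k ≤ 199. The particular solution to v_k − (v_{k-1} + v_{k+1})/2 = 1 is v_k = −k^2. Adding homogeneous solution A + B k and matching boundaries gives v_k = k (200 − k). Substituting k = 83: v_83 = 83 · 117 = 9711.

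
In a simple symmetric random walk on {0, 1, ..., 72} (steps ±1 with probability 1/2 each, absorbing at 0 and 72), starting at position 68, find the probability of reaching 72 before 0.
P(hit 72 before 0) = 68/72 = 17/18

Let u_k = P(hit 72 before 0 | start at k). Then u_0 = 0, u_72 = 1, and u_k = u_{k-1}/2 + u_{k+1}/2 for 1 ≤ k ≤ 71. This harmonic recurrence is solved by u_k = k/72, giving u_68 = 68/72 = 17/18.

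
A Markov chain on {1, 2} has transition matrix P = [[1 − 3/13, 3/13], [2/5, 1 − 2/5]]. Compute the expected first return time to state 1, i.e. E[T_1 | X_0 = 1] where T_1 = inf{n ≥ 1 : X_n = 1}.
E[T_1 | X_0 = 1] = 1/π_1 = 41/26

For an irreducible recurrent Markov chain with stationary distribution π, E[T_i | X_0 = i] = 1/π_i (Kac's formula). Here π_1 = (2/5)/(3/13 + 2/5) = (2/5)/(41/65) = 26/41, so E[T_1 | X_0 = 1] = 1/π_1 = (3/13 + 2/5)/(2/5) = (41/65)/(2/5) = 41/26.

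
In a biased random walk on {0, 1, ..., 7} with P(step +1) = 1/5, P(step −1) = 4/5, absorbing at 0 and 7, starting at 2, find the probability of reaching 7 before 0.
P(hit 7 before 0) = (1 − (4)^2) / (1 − (4)^7) = 5/5461

Let u_k denote P(reach 7 before 0 | start at k). Boundary: u_0 = 0, u_7 = 1. Recurrence: u_k = 1/5·u_{k+1} + 4/5·u_{k-1} for 1 ≤ k ≤ 6. Try u_k = A + B·r^k with r = q/p = (4/5)/(1/5) = 4. Substitution satisfies the recurrence; boundary conditions give:
  u_k = (1 − r^k) / (1 − r^N) = (1 − (4)^2) / (1 − (4)^7) = 5/5461.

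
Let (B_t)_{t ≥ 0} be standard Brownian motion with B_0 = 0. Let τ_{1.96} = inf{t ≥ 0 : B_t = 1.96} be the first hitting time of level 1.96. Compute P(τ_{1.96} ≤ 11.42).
P(τ_{1.96} ≤ 11.42) = 2(1 − Φ(1.96/√11.42)) = 2(1 − Φ(0.5800)) ≈ 0.5619

By the reflection principle for standard BM, P(τ_b ≤ t) = 2 · P(B_t ≥ b). Since B_t ~ N(0, t), P(B_t ≥ 1.96) = 1 − Φ(1.96/√t) = 1 − Φ(1.96/√11.42) = 1 − Φ(0.5800) ≈ 0.28096. Doubling: P(τ_{1.96} ≤ 11.42) ≈ 2 · 0.28096 = 0.56192 ≈ 0.5619.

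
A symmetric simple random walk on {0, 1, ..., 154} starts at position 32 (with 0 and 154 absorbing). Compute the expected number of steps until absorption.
E[τ | X_0 = 32] = 3904

Let v_k = E[τ | X_0 = k]. Boundary: v_0 = v_154 = 0. Recurrence: v_k = 1 + (v_{k-1} + v_{k+1})/2 for 1 ≤ k ≤ 153. The particular solution to v_k − (v_{k-1} + v_{k+1})/2 = 1 is v_k = −k^2. Adding homogeneous solution A + B k and matching boundaries gives v_k = k (154 − k). Substituting k = 32: v_32 = 32 · 122 = 3904.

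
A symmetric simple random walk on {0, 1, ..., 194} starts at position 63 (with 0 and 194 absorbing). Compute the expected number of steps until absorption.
E[τ | X_0 = 63] = 8253

Let v_k = E[τ | X_0 = k]. Boundary: v_0 = v_194 = 0. Recurrence: v_k = 1 + (v_{k-1} + v_{k+1})/2 for 1 ≤ k ≤ 193. The particular solution to v_k − (v_{k-1} + v_{k+1})/2 = 1 is v_k = −k^2. Adding homogeneous solution A + B k and matching boundaries gives v_k = k (194 − k). Substituting k = 63: v_63 = 63 · 131 = 8253.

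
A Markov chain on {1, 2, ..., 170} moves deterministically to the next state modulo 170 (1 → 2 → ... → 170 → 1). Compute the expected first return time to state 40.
E[T_40 | X_0 = 40] = 170

The chain cycles deterministically, so starting at state 40 it returns in exactly 170 steps. Equivalently, the stationary distribution is uniform π_j = 1/170 for every state j, so by Kac's formula E[T_40] = 1/π_40 = 170.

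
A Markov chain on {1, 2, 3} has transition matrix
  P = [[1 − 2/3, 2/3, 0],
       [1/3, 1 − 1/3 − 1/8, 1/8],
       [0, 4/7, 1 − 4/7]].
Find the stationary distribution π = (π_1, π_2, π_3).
π = (16/55, 32/55, 7/55)

This is a birth-death chain on three states, which satisfies detailed balance: π_1 · P_{12} = π_2 · P_{21} and π_2 · P_{23} = π_3 · P_{32}.
From π_1 · 2/3 = π_2 · 1/3: π_2/π_1 = (2/3)/(1/3) = 2.
From π_2 · 1/8 = π_3 · 4/7: π_3/π_2 = (1/8)/(4/7) = 7/32.
Take π_1 proportional to 1; then unnormalized π = (1, 2, 7/16). Normalize by dividing by the sum 55/16:
  π = (16/55, 32/55, 7/55).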